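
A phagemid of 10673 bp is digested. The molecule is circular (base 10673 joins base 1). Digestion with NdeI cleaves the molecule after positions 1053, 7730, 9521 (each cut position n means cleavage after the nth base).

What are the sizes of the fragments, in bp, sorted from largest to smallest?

6677, 2205, 1791 bp

Circular molecule, 3 cuts → 3 fragments:
  7730 − 1053 = 6677 bp
  9521 − 7730 = 1791 bp
  wrap: 10673 − 9521 + 1053 = 2205 bp
Sorted largest to smallest: 6677, 2205, 1791 bp.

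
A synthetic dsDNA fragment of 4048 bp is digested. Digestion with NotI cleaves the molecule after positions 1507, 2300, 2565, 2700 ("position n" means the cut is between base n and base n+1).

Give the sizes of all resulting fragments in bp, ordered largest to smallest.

Linear molecule, 4 cuts → 5 fragments:
  1507 − 0 = 1507 bp
  2300 − 1507 = 793 bp
  2565 − 2300 = 265 bp
  2700 − 2565 = 135 bp
  4048 − 2700 = 1348 bp
Sorted largest to smallest: 1507, 1348, 793, 265, 135 bp.

1507, 1348, 793, 265, 135 bp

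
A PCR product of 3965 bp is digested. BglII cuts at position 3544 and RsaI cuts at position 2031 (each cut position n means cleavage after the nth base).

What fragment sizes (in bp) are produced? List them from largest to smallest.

Combined cut positions (sorted): 2031, 3544.
Linear molecule, 2 cuts → 3 fragments:
  2031 − 0 = 2031 bp
  3544 − 2031 = 1513 bp
  3965 − 3544 = 421 bp
Sorted largest to smallest: 2031, 1513, 421 bp.

2031, 1513, 421 bp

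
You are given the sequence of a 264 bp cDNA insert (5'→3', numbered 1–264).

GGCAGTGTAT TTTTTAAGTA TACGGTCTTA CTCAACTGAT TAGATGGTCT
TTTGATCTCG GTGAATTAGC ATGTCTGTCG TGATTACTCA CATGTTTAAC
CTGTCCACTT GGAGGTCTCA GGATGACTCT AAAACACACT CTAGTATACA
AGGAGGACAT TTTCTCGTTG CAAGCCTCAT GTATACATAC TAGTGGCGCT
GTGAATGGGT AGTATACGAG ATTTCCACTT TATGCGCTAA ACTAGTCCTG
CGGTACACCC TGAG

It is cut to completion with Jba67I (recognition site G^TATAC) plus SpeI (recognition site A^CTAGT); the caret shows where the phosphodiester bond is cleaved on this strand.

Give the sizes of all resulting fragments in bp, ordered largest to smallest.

126, 37, 29, 23, 23, 18, 8 bp

Jba67I sites (GTATAC) start at positions 18, 144, 181, 212.
Jba67I cuts after the first base of each site, so after positions 18, 144, 181, 212.
SpeI sites (ACTAGT) start at positions 189, 241.
SpeI cuts after the first base of each site, so after positions 189, 241.
Combined cut positions: 18, 144, 181, 189, 212, 241.
Linear molecule, 6 cuts → 7 fragments:
  1–18 → 18 bp
  19–144 → 126 bp
  145–181 → 37 bp
  182–189 → 8 bp
  190–212 → 23 bp
  213–241 → 29 bp
  242–264 → 23 bp
Sorted largest to smallest: 126, 37, 29, 23, 23, 18, 8 bp.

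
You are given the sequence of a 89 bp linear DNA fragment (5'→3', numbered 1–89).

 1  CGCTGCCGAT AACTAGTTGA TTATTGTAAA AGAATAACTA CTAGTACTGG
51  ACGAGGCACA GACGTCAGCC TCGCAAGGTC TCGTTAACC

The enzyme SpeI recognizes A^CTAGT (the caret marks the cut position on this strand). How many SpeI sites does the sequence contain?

2

ACTAGT occurs starting at positions 12, 40.
SpeI cuts at 2 sites.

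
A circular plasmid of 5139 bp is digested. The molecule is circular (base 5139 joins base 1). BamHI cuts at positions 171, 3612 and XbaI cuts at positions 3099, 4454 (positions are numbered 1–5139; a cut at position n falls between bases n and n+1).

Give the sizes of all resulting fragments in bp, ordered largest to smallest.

Combined cut positions (sorted): 171, 3099, 3612, 4454.
Circular molecule, 4 cuts → 4 fragments:
  3099 − 171 = 2928 bp
  3612 − 3099 = 513 bp
  4454 − 3612 = 842 bp
  wrap: 5139 − 4454 + 171 = 856 bp
Sorted largest to smallest: 2928, 856, 842, 513 bp.

2928, 856, 842, 513 bp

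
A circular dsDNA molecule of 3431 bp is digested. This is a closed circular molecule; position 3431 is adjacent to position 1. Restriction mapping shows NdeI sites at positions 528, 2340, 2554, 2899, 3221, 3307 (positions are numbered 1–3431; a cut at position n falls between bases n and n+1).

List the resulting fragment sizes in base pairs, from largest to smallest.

1812, 652, 345, 322, 214, 86 bp

Circular molecule, 6 cuts → 6 fragments:
  2340 − 528 = 1812 bp
  2554 − 2340 = 214 bp
  2899 − 2554 = 345 bp
  3221 − 2899 = 322 bp
  3307 − 3221 = 86 bp
  wrap: 3431 − 3307 + 528 = 652 bp
Sorted largest to smallest: 1812, 652, 345, 322, 214, 86 bp.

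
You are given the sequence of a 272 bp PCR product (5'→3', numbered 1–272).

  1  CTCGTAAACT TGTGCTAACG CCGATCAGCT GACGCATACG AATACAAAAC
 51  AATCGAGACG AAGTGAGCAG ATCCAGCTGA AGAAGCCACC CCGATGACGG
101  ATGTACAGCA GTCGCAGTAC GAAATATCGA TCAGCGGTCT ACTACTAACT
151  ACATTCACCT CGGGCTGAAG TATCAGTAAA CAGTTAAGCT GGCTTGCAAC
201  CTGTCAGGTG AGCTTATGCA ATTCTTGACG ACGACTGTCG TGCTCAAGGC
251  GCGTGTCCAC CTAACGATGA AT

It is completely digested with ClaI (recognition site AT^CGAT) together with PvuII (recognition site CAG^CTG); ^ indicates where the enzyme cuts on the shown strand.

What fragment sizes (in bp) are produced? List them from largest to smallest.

The ClaI site (ATCGAT) starts at position 126.
ClaI cuts after base 2 of each site, so after position 127.
PvuII sites (CAGCTG) start at positions 26, 74.
PvuII cuts after base 3 of each site, so after positions 28, 76.
Combined cut positions: 28, 76, 127.
Linear molecule, 3 cuts → 4 fragments:
  1–28 → 28 bp
  29–76 → 48 bp
  77–127 → 51 bp
  128–272 → 145 bp
Sorted largest to smallest: 145, 51, 48, 28 bp.

145, 51, 48, 28 bp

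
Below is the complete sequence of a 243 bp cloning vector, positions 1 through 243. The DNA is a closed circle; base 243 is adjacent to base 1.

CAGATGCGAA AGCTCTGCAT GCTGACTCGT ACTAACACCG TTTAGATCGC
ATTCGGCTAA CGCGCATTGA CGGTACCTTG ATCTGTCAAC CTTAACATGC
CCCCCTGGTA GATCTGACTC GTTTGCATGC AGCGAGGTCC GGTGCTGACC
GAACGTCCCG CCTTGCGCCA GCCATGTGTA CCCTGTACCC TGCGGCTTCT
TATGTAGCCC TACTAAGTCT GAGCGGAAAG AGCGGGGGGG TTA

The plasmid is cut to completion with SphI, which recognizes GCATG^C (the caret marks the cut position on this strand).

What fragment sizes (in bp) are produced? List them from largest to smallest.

SphI sites (GCATGC) start at positions 17, 125.
SphI cuts after base 5 of each site (before the last base), so after positions 21, 129.
Circular molecule, 2 cuts → 2 fragments:
  22–129 → 108 bp
  130–243 then 1–21 → 114 + 21 = 135 bp
Sorted largest to smallest: 135, 108 bp.

135, 108 bp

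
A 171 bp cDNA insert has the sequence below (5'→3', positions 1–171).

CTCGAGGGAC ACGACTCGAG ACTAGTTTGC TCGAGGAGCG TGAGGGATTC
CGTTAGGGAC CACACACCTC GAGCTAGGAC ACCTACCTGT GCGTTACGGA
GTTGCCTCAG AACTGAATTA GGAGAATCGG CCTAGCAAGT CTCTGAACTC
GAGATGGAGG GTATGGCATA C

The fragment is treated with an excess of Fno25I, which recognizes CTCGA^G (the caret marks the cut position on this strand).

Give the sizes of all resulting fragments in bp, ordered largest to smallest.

Fno25I sites (CTCGAG) start at positions 1, 15, 30, 68, 148.
Fno25I cuts after base 5 of each site (before the last base), so after positions 5, 19, 34, 72, 152.
Linear molecule, 5 cuts → 6 fragments:
  1–5 → 5 bp
  6–19 → 14 bp
  20–34 → 15 bp
  35–72 → 38 bp
  73–152 → 80 bp
  153–171 → 19 bp
Sorted largest to smallest: 80, 38, 19, 15, 14, 5 bp.

80, 38, 19, 15, 14, 5 bp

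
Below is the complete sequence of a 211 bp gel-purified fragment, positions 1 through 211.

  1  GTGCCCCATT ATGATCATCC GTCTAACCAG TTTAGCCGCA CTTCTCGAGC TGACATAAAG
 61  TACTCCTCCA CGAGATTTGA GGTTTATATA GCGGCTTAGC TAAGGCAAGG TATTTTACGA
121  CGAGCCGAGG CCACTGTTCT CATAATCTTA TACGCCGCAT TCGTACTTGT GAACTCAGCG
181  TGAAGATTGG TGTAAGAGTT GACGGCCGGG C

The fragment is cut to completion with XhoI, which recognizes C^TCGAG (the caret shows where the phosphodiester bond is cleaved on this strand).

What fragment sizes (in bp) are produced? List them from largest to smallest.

167, 44 bp

The XhoI site (CTCGAG) starts at position 44.
XhoI cuts after the first base of each site, so after position 44.
Linear molecule, 1 cut → 2 fragments:
  1–44 → 44 bp
  45–211 → 167 bp
Sorted largest to smallest: 167, 44 bp.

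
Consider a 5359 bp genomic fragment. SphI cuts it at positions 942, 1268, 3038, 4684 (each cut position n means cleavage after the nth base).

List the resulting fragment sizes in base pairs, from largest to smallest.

1770, 1646, 942, 675, 326 bp

Linear molecule, 4 cuts → 5 fragments:
  942 − 0 = 942 bp
  1268 − 942 = 326 bp
  3038 − 1268 = 1770 bp
  4684 − 3038 = 1646 bp
  5359 − 4684 = 675 bp
Sorted largest to smallest: 1770, 1646, 942, 675, 326 bp.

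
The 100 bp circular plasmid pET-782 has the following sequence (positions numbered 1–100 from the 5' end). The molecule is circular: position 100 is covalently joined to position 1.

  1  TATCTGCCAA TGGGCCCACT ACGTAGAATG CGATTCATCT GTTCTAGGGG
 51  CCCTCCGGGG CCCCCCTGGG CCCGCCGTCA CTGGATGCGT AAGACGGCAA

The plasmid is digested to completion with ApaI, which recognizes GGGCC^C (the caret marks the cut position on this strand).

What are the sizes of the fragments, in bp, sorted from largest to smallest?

ApaI sites (GGGCCC) start at positions 12, 48, 58, 68.
ApaI cuts after base 5 of each site (before the last base), so after positions 16, 52, 62, 72.
Circular molecule, 4 cuts → 4 fragments:
  17–52 → 36 bp
  53–62 → 10 bp
  63–72 → 10 bp
  73–100 then 1–16 → 28 + 16 = 44 bp
Sorted largest to smallest: 44, 36, 10, 10 bp.

44, 36, 10, 10 bp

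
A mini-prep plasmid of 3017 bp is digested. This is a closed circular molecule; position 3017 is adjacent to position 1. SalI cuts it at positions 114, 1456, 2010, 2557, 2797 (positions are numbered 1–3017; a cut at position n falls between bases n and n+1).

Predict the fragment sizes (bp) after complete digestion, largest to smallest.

1342, 554, 547, 334, 240 bp

Circular molecule, 5 cuts → 5 fragments:
  1456 − 114 = 1342 bp
  2010 − 1456 = 554 bp
  2557 − 2010 = 547 bp
  2797 − 2557 = 240 bp
  wrap: 3017 − 2797 + 114 = 334 bp
Sorted largest to smallest: 1342, 554, 547, 334, 240 bp.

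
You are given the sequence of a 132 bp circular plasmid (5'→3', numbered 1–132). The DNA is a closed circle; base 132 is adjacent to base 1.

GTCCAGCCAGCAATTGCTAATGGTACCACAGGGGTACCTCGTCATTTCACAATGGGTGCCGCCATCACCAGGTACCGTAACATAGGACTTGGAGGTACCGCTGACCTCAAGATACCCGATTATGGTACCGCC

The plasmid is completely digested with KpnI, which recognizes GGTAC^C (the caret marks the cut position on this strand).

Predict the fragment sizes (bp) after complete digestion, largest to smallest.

38, 30, 30, 23, 11 bp

KpnI sites (GGTACC) start at positions 22, 33, 71, 94, 124.
KpnI cuts after base 5 of each site (before the last base), so after positions 26, 37, 75, 98, 128.
Circular molecule, 5 cuts → 5 fragments:
  27–37 → 11 bp
  38–75 → 38 bp
  76–98 → 23 bp
  99–128 → 30 bp
  129–132 then 1–26 → 4 + 26 = 30 bp
Sorted largest to smallest: 38, 30, 30, 23, 11 bp.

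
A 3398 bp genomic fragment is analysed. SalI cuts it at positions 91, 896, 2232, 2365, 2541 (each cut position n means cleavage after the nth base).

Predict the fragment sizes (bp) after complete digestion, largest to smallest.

1336, 857, 805, 176, 133, 91 bp

Linear molecule, 5 cuts → 6 fragments:
  91 − 0 = 91 bp
  896 − 91 = 805 bp
  2232 − 896 = 1336 bp
  2365 − 2232 = 133 bp
  2541 − 2365 = 176 bp
  3398 − 2541 = 857 bp
Sorted largest to smallest: 1336, 857, 805, 176, 133, 91 bp.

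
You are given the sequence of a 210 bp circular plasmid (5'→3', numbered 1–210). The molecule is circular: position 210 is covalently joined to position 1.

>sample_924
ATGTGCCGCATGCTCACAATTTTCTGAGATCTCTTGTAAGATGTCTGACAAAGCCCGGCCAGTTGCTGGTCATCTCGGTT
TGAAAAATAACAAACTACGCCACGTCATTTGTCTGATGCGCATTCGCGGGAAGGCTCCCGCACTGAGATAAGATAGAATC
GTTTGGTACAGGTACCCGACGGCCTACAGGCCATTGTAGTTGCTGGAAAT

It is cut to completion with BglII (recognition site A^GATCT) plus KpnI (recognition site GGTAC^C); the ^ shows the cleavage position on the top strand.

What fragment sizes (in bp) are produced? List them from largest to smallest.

148, 62 bp

The BglII site (AGATCT) starts at position 27.
BglII cuts after the first base of each site, so after position 27.
The KpnI site (GGTACC) starts at position 171.
KpnI cuts after base 5 of each site (before the last base), so after position 175.
Combined cut positions: 27, 175.
Circular molecule, 2 cuts → 2 fragments:
  28–175 → 148 bp
  176–210 then 1–27 → 35 + 27 = 62 bp
Sorted largest to smallest: 148, 62 bp.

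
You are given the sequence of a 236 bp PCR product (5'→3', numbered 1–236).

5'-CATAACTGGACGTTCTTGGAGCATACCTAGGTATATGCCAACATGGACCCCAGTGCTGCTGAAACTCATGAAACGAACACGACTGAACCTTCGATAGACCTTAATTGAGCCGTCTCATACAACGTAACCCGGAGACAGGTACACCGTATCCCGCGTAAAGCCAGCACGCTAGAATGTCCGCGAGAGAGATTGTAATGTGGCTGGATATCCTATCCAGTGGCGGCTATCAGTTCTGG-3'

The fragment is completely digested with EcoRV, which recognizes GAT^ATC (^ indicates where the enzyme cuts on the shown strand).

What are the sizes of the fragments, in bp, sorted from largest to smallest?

206, 30 bp

The EcoRV site (GATATC) starts at position 204.
EcoRV cuts after base 3 of each site, so after position 206.
Linear molecule, 1 cut → 2 fragments:
  1–206 → 206 bp
  207–236 → 30 bp
Sorted largest to smallest: 206, 30 bp.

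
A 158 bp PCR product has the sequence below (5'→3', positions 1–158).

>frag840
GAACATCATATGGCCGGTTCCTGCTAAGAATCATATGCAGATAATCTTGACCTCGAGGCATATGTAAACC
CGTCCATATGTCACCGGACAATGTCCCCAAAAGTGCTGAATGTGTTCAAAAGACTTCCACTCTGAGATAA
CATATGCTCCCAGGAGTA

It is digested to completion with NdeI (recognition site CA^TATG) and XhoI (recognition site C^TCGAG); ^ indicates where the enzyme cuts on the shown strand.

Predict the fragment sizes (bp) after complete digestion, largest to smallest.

NdeI sites (CATATG) start at positions 7, 32, 59, 75, 141.
NdeI cuts after base 2 of each site, so after positions 8, 33, 60, 76, 142.
The XhoI site (CTCGAG) starts at position 52.
XhoI cuts after the first base of each site, so after position 52.
Combined cut positions: 8, 33, 52, 60, 76, 142.
Linear molecule, 6 cuts → 7 fragments:
  1–8 → 8 bp
  9–33 → 25 bp
  34–52 → 19 bp
  53–60 → 8 bp
  61–76 → 16 bp
  77–142 → 66 bp
  143–158 → 16 bp
Sorted largest to smallest: 66, 25, 19, 16, 16, 8, 8 bp.

66, 25, 19, 16, 16, 8, 8 bp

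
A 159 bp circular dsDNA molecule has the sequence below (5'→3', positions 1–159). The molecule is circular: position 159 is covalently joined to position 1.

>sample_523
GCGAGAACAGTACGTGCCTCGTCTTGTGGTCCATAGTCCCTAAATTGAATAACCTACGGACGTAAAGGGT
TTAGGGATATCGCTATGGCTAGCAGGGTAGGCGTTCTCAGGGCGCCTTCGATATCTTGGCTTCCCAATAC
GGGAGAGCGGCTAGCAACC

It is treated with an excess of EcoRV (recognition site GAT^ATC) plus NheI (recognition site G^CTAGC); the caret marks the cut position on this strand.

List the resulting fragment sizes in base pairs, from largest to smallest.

87, 34, 28, 10 bp

EcoRV sites (GATATC) start at positions 76, 120.
EcoRV cuts after base 3 of each site, so after positions 78, 122.
NheI sites (GCTAGC) start at positions 88, 150.
NheI cuts after the first base of each site, so after positions 88, 150.
Combined cut positions: 78, 88, 122, 150.
Circular molecule, 4 cuts → 4 fragments:
  79–88 → 10 bp
  89–122 → 34 bp
  123–150 → 28 bp
  151–159 then 1–78 → 9 + 78 = 87 bp
Sorted largest to smallest: 87, 34, 28, 10 bp.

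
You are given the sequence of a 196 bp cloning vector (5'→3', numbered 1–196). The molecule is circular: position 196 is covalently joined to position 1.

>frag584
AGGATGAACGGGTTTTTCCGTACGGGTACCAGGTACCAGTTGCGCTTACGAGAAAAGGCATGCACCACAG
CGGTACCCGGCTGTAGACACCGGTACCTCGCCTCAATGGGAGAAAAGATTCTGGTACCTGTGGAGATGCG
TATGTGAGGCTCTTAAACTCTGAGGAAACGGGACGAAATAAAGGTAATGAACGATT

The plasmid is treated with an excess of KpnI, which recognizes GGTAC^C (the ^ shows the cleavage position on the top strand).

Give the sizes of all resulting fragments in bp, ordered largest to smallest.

KpnI sites (GGTACC) start at positions 25, 32, 72, 92, 123.
KpnI cuts after base 5 of each site (before the last base), so after positions 29, 36, 76, 96, 127.
Circular molecule, 5 cuts → 5 fragments:
  30–36 → 7 bp
  37–76 → 40 bp
  77–96 → 20 bp
  97–127 → 31 bp
  128–196 then 1–29 → 69 + 29 = 98 bp
Sorted largest to smallest: 98, 40, 31, 20, 7 bp.

98, 40, 31, 20, 7 bp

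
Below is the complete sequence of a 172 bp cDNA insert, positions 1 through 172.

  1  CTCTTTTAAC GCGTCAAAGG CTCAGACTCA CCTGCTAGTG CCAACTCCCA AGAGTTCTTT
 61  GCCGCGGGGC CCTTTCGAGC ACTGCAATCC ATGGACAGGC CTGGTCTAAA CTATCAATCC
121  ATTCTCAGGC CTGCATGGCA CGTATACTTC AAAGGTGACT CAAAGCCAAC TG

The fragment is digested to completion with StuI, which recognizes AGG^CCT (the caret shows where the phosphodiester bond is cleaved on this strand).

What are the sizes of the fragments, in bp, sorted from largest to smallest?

StuI sites (AGGCCT) start at positions 97, 127.
StuI cuts after base 3 of each site, so after positions 99, 129.
Linear molecule, 2 cuts → 3 fragments:
  1–99 → 99 bp
  100–129 → 30 bp
  130–172 → 43 bp
Sorted largest to smallest: 99, 43, 30 bp.

99, 43, 30 bp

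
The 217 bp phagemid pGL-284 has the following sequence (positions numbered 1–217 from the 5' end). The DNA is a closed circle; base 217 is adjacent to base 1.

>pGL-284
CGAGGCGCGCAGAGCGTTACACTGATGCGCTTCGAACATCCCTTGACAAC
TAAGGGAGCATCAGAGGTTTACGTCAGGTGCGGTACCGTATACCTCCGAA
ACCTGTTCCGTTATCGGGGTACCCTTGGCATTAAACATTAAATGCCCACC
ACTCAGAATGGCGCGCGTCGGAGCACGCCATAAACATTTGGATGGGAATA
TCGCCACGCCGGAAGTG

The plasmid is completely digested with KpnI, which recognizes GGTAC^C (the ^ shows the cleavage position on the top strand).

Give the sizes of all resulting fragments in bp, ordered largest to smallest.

181, 36 bp

KpnI sites (GGTACC) start at positions 82, 118.
KpnI cuts after base 5 of each site (before the last base), so after positions 86, 122.
Circular molecule, 2 cuts → 2 fragments:
  87–122 → 36 bp
  123–217 then 1–86 → 95 + 86 = 181 bp
Sorted largest to smallest: 181, 36 bp.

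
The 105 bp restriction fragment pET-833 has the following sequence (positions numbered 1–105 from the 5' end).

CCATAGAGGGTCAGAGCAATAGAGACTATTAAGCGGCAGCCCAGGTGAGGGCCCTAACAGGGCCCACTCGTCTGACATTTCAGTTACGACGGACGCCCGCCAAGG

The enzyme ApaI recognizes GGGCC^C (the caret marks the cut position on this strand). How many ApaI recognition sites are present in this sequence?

GGGCCC occurs starting at positions 49, 60.
ApaI cuts at 2 sites.

2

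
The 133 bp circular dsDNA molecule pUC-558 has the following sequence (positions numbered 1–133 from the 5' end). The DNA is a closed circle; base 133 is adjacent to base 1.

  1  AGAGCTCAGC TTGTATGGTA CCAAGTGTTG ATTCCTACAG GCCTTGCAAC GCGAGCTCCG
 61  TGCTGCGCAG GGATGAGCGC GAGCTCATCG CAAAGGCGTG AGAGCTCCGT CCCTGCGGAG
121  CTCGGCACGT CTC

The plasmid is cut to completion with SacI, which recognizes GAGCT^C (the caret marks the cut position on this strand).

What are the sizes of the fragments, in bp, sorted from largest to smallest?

51, 28, 21, 17, 16 bp

SacI sites (GAGCTC) start at positions 2, 53, 81, 102, 118.
SacI cuts after base 5 of each site (before the last base), so after positions 6, 57, 85, 106, 122.
Circular molecule, 5 cuts → 5 fragments:
  7–57 → 51 bp
  58–85 → 28 bp
  86–106 → 21 bp
  107–122 → 16 bp
  123–133 then 1–6 → 11 + 6 = 17 bp
Sorted largest to smallest: 51, 28, 21, 17, 16 bp.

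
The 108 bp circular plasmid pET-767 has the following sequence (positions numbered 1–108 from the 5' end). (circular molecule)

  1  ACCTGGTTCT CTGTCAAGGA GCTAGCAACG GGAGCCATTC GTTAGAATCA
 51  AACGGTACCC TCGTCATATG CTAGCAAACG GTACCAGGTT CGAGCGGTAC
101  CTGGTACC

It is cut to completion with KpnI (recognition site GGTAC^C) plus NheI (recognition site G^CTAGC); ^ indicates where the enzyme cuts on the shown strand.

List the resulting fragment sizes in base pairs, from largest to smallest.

KpnI sites (GGTACC) start at positions 54, 80, 96, 103.
KpnI cuts after base 5 of each site (before the last base), so after positions 58, 84, 100, 107.
NheI sites (GCTAGC) start at positions 21, 70.
NheI cuts after the first base of each site, so after positions 21, 70.
Combined cut positions: 21, 58, 70, 84, 100, 107.
Circular molecule, 6 cuts → 6 fragments:
  22–58 → 37 bp
  59–70 → 12 bp
  71–84 → 14 bp
  85–100 → 16 bp
  101–107 → 7 bp
  108–108 then 1–21 → 1 + 21 = 22 bp
Sorted largest to smallest: 37, 22, 16, 14, 12, 7 bp.

37, 22, 16, 14, 12, 7 bp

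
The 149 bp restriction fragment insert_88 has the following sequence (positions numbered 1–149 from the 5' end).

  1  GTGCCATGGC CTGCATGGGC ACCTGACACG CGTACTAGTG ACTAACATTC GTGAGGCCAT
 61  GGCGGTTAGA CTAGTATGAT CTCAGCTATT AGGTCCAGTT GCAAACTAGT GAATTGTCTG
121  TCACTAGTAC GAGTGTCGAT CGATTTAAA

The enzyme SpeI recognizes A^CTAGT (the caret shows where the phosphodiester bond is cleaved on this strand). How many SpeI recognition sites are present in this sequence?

ACTAGT occurs starting at positions 34, 70, 105, 123.
SpeI cuts at 4 sites.

4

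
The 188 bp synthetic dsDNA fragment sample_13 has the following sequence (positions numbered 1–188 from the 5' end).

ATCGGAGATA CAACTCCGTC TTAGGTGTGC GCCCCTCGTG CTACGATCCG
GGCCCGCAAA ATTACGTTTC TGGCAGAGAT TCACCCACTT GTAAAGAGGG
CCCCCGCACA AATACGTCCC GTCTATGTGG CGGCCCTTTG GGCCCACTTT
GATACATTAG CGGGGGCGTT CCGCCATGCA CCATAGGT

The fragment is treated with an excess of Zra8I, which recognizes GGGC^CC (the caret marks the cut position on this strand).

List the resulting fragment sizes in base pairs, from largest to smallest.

Zra8I sites (GGGCCC) start at positions 50, 98, 140.
Zra8I cuts after base 4 of each site, so after positions 53, 101, 143.
Linear molecule, 3 cuts → 4 fragments:
  1–53 → 53 bp
  54–101 → 48 bp
  102–143 → 42 bp
  144–188 → 45 bp
Sorted largest to smallest: 53, 48, 45, 42 bp.

53, 48, 45, 42 bp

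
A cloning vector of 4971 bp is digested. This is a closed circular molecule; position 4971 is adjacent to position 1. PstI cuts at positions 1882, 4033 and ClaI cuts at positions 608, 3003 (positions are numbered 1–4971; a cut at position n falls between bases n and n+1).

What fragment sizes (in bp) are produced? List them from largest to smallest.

Combined cut positions (sorted): 608, 1882, 3003, 4033.
Circular molecule, 4 cuts → 4 fragments:
  1882 − 608 = 1274 bp
  3003 − 1882 = 1121 bp
  4033 − 3003 = 1030 bp
  wrap: 4971 − 4033 + 608 = 1546 bp
Sorted largest to smallest: 1546, 1274, 1121, 1030 bp.

1546, 1274, 1121, 1030 bp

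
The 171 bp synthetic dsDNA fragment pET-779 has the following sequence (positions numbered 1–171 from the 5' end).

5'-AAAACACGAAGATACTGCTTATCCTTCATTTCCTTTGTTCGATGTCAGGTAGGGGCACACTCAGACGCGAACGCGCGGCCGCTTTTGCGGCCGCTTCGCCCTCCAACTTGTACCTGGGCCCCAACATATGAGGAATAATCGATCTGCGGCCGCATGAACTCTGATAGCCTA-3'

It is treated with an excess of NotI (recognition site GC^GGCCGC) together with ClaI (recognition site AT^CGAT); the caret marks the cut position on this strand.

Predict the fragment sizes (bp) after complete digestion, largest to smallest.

76, 51, 24, 12, 8 bp

NotI sites (GCGGCCGC) start at positions 75, 87, 146.
NotI cuts after base 2 of each site, so after positions 76, 88, 147.
The ClaI site (ATCGAT) starts at position 138.
ClaI cuts after base 2 of each site, so after position 139.
Combined cut positions: 76, 88, 139, 147.
Linear molecule, 4 cuts → 5 fragments:
  1–76 → 76 bp
  77–88 → 12 bp
  89–139 → 51 bp
  140–147 → 8 bp
  148–171 → 24 bp
Sorted largest to smallest: 76, 51, 24, 12, 8 bp.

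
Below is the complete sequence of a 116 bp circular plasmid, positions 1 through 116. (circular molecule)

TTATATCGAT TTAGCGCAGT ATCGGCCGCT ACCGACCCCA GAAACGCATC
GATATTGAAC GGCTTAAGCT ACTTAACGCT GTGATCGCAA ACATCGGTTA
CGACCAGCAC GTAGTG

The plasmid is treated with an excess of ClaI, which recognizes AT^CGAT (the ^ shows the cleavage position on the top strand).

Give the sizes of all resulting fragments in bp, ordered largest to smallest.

73, 43 bp

ClaI sites (ATCGAT) start at positions 5, 48.
ClaI cuts after base 2 of each site, so after positions 6, 49.
Circular molecule, 2 cuts → 2 fragments:
  7–49 → 43 bp
  50–116 then 1–6 → 67 + 6 = 73 bp
Sorted largest to smallest: 73, 43 bp.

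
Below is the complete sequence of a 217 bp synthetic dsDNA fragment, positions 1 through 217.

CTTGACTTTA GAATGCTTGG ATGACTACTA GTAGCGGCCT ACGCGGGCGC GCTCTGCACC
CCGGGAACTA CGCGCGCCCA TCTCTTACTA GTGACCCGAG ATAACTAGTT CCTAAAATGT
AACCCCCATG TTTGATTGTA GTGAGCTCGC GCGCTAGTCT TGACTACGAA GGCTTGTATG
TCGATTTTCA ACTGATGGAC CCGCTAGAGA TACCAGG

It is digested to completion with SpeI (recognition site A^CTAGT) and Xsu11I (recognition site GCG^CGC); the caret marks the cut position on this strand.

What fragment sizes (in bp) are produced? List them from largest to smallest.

66, 47, 27, 25, 22, 17, 13 bp

SpeI sites (ACTAGT) start at positions 27, 87, 104.
SpeI cuts after the first base of each site, so after positions 27, 87, 104.
Xsu11I sites (GCGCGC) start at positions 47, 72, 149.
Xsu11I cuts after base 3 of each site, so after positions 49, 74, 151.
Combined cut positions: 27, 49, 74, 87, 104, 151.
Linear molecule, 6 cuts → 7 fragments:
  1–27 → 27 bp
  28–49 → 22 bp
  50–74 → 25 bp
  75–87 → 13 bp
  88–104 → 17 bp
  105–151 → 47 bp
  152–217 → 66 bp
Sorted largest to smallest: 66, 47, 27, 25, 22, 17, 13 bp.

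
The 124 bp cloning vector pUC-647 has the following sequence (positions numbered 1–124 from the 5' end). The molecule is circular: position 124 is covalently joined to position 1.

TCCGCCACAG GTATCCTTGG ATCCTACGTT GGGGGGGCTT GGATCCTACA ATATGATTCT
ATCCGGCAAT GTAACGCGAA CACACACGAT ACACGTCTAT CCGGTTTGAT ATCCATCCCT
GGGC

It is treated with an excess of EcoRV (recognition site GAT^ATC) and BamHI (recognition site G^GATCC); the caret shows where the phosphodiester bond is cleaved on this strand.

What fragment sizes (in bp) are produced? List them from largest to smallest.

The EcoRV site (GATATC) starts at position 108.
EcoRV cuts after base 3 of each site, so after position 110.
BamHI sites (GGATCC) start at positions 19, 41.
BamHI cuts after the first base of each site, so after positions 19, 41.
Combined cut positions: 19, 41, 110.
Circular molecule, 3 cuts → 3 fragments:
  20–41 → 22 bp
  42–110 → 69 bp
  111–124 then 1–19 → 14 + 19 = 33 bp
Sorted largest to smallest: 69, 33, 22 bp.

69, 33, 22 bp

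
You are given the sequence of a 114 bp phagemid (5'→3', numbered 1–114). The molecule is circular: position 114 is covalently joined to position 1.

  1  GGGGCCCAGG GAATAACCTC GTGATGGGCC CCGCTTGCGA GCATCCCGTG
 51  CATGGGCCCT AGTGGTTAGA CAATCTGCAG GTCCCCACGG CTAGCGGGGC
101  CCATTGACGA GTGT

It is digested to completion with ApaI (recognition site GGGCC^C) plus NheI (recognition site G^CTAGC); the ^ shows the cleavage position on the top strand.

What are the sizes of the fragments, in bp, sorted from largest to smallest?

ApaI sites (GGGCCC) start at positions 2, 26, 54, 97.
ApaI cuts after base 5 of each site (before the last base), so after positions 6, 30, 58, 101.
The NheI site (GCTAGC) starts at position 90.
NheI cuts after the first base of each site, so after position 90.
Combined cut positions: 6, 30, 58, 90, 101.
Circular molecule, 5 cuts → 5 fragments:
  7–30 → 24 bp
  31–58 → 28 bp
  59–90 → 32 bp
  91–101 → 11 bp
  102–114 then 1–6 → 13 + 6 = 19 bp
Sorted largest to smallest: 32, 28, 24, 19, 11 bp.

32, 28, 24, 19, 11 bp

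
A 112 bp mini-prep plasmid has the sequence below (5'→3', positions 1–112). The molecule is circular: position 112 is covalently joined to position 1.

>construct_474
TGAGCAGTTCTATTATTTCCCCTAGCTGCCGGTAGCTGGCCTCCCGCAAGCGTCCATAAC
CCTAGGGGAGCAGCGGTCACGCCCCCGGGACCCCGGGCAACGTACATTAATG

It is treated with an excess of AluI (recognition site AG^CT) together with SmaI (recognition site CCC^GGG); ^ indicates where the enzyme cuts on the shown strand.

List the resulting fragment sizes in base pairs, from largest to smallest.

51, 43, 10, 8 bp

AluI sites (AGCT) start at positions 24, 34.
AluI cuts after base 2 of each site, so after positions 25, 35.
SmaI sites (CCCGGG) start at positions 84, 92.
SmaI cuts after base 3 of each site, so after positions 86, 94.
Combined cut positions: 25, 35, 86, 94.
Circular molecule, 4 cuts → 4 fragments:
  26–35 → 10 bp
  36–86 → 51 bp
  87–94 → 8 bp
  95–112 then 1–25 → 18 + 25 = 43 bp
Sorted largest to smallest: 51, 43, 10, 8 bp.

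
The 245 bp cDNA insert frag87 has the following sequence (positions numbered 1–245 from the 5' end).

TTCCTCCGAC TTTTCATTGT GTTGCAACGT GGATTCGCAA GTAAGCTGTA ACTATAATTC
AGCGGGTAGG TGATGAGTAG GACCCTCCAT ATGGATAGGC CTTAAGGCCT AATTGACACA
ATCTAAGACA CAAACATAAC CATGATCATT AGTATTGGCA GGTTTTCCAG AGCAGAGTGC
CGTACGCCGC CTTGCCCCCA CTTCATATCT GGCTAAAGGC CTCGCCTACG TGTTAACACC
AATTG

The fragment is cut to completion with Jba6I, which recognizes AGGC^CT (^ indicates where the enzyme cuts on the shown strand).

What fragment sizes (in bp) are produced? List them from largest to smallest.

Jba6I sites (AGGCCT) start at positions 97, 105, 217.
Jba6I cuts after base 4 of each site, so after positions 100, 108, 220.
Linear molecule, 3 cuts → 4 fragments:
  1–100 → 100 bp
  101–108 → 8 bp
  109–220 → 112 bp
  221–245 → 25 bp
Sorted largest to smallest: 112, 100, 25, 8 bp.

112, 100, 25, 8 bp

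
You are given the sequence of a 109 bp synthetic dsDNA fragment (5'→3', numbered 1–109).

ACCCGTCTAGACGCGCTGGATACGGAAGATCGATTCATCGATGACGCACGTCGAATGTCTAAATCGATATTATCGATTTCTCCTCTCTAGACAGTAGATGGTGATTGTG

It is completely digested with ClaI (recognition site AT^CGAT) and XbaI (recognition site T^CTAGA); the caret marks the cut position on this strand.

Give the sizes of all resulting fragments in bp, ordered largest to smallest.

26, 24, 23, 13, 9, 8, 6 bp

ClaI sites (ATCGAT) start at positions 29, 37, 63, 72.
ClaI cuts after base 2 of each site, so after positions 30, 38, 64, 73.
XbaI sites (TCTAGA) start at positions 6, 86.
XbaI cuts after the first base of each site, so after positions 6, 86.
Combined cut positions: 6, 30, 38, 64, 73, 86.
Linear molecule, 6 cuts → 7 fragments:
  1–6 → 6 bp
  7–30 → 24 bp
  31–38 → 8 bp
  39–64 → 26 bp
  65–73 → 9 bp
  74–86 → 13 bp
  87–109 → 23 bp
Sorted largest to smallest: 26, 24, 23, 13, 9, 8, 6 bp.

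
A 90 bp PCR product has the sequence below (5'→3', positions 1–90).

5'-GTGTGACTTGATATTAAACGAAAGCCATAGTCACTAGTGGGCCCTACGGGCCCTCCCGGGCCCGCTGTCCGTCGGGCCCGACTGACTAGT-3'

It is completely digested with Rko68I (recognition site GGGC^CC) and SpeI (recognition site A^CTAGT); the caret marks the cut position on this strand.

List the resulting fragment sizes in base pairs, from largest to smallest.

Rko68I sites (GGGCCC) start at positions 39, 48, 58, 74.
Rko68I cuts after base 4 of each site, so after positions 42, 51, 61, 77.
SpeI sites (ACTAGT) start at positions 33, 85.
SpeI cuts after the first base of each site, so after positions 33, 85.
Combined cut positions: 33, 42, 51, 61, 77, 85.
Linear molecule, 6 cuts → 7 fragments:
  1–33 → 33 bp
  34–42 → 9 bp
  43–51 → 9 bp
  52–61 → 10 bp
  62–77 → 16 bp
  78–85 → 8 bp
  86–90 → 5 bp
Sorted largest to smallest: 33, 16, 10, 9, 9, 8, 5 bp.

33, 16, 10, 9, 9, 8, 5 bp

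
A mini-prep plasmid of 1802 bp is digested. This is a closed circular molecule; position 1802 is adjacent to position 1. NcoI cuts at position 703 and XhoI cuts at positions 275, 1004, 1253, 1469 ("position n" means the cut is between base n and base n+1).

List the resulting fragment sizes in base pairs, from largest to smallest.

Combined cut positions (sorted): 275, 703, 1004, 1253, 1469.
Circular molecule, 5 cuts → 5 fragments:
  703 − 275 = 428 bp
  1004 − 703 = 301 bp
  1253 − 1004 = 249 bp
  1469 − 1253 = 216 bp
  wrap: 1802 − 1469 + 275 = 608 bp
Sorted largest to smallest: 608, 428, 301, 249, 216 bp.

608, 428, 301, 249, 216 bp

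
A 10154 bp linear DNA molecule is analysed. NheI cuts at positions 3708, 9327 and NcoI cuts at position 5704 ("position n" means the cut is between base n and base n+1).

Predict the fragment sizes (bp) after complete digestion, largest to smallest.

3708, 3623, 1996, 827 bp

Combined cut positions (sorted): 3708, 5704, 9327.
Linear molecule, 3 cuts → 4 fragments:
  3708 − 0 = 3708 bp
  5704 − 3708 = 1996 bp
  9327 − 5704 = 3623 bp
  10154 − 9327 = 827 bp
Sorted largest to smallest: 3708, 3623, 1996, 827 bp.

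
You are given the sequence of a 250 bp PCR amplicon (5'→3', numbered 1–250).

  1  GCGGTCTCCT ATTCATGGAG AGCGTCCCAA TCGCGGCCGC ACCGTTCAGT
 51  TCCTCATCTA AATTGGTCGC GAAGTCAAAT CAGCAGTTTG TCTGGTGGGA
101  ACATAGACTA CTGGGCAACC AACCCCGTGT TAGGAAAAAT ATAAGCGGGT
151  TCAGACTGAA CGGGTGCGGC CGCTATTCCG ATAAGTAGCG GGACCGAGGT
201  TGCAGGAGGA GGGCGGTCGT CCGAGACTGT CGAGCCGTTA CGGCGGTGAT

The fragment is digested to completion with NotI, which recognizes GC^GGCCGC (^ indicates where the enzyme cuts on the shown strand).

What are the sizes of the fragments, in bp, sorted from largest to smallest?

133, 83, 34 bp

NotI sites (GCGGCCGC) start at positions 33, 166.
NotI cuts after base 2 of each site, so after positions 34, 167.
Linear molecule, 2 cuts → 3 fragments:
  1–34 → 34 bp
  35–167 → 133 bp
  168–250 → 83 bp
Sorted largest to smallest: 133, 83, 34 bp.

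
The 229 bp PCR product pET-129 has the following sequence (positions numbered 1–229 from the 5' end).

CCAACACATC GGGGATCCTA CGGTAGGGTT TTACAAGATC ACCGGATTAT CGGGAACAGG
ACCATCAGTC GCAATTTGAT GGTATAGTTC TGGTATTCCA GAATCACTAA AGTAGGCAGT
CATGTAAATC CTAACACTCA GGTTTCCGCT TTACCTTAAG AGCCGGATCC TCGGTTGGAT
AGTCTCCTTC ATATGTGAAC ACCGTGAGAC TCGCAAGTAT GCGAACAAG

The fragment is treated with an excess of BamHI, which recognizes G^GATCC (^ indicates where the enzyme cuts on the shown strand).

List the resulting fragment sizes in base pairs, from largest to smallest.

BamHI sites (GGATCC) start at positions 13, 165.
BamHI cuts after the first base of each site, so after positions 13, 165.
Linear molecule, 2 cuts → 3 fragments:
  1–13 → 13 bp
  14–165 → 152 bp
  166–229 → 64 bp
Sorted largest to smallest: 152, 64, 13 bp.

152, 64, 13 bp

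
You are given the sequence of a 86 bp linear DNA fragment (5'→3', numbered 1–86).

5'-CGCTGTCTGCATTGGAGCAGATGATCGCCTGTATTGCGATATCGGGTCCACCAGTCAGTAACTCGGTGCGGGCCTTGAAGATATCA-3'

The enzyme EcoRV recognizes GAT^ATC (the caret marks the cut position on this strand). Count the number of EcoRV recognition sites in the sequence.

2

GATATC occurs starting at positions 38, 80.
EcoRV cuts at 2 sites.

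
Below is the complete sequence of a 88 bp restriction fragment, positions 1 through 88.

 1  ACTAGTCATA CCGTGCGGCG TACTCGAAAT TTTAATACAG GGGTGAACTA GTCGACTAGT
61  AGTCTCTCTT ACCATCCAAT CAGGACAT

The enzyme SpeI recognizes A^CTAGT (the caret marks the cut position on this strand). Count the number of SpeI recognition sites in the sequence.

3

ACTAGT occurs starting at positions 1, 47, 55.
SpeI cuts at 3 sites.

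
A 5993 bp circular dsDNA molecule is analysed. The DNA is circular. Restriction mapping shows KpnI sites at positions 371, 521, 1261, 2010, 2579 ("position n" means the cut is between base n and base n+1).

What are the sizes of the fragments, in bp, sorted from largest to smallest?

3785, 749, 740, 569, 150 bp

Circular molecule, 5 cuts → 5 fragments:
  521 − 371 = 150 bp
  1261 − 521 = 740 bp
  2010 − 1261 = 749 bp
  2579 − 2010 = 569 bp
  wrap: 5993 − 2579 + 371 = 3785 bp
Sorted largest to smallest: 3785, 749, 740, 569, 150 bp.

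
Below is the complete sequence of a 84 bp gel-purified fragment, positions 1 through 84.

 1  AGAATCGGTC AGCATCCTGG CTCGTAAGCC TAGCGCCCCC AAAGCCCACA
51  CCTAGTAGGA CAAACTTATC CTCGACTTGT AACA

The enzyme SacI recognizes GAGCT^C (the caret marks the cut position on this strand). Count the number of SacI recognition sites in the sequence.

No occurrence of GAGCTC is present in the sequence.
SacI does not cut: 0 sites.

0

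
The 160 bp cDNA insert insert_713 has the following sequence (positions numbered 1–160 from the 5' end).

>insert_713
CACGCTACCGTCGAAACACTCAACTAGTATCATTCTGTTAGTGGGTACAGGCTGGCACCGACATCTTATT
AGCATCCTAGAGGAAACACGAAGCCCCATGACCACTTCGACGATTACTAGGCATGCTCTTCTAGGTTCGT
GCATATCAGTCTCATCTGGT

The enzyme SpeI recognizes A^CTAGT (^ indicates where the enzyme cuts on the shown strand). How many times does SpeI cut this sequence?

ACTAGT occurs starting at position 23.
SpeI cuts at 1 site.

1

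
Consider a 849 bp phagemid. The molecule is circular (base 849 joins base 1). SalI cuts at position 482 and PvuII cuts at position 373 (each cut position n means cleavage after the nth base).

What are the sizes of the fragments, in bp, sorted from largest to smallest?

740, 109 bp

Combined cut positions (sorted): 373, 482.
Circular molecule, 2 cuts → 2 fragments:
  482 − 373 = 109 bp
  wrap: 849 − 482 + 373 = 740 bp
Sorted largest to smallest: 740, 109 bp.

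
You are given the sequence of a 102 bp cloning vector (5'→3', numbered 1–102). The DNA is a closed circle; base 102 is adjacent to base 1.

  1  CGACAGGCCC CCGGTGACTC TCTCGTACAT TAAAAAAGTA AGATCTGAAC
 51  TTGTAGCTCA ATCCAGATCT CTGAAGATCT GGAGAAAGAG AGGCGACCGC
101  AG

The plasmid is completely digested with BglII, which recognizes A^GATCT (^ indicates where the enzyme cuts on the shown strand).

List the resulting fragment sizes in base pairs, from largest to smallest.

BglII sites (AGATCT) start at positions 41, 65, 75.
BglII cuts after the first base of each site, so after positions 41, 65, 75.
Circular molecule, 3 cuts → 3 fragments:
  42–65 → 24 bp
  66–75 → 10 bp
  76–102 then 1–41 → 27 + 41 = 68 bp
Sorted largest to smallest: 68, 24, 10 bp.

68, 24, 10 bp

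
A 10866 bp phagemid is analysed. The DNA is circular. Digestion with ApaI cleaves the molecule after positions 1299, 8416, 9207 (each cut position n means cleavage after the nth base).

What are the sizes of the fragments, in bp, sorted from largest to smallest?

Circular molecule, 3 cuts → 3 fragments:
  8416 − 1299 = 7117 bp
  9207 − 8416 = 791 bp
  wrap: 10866 − 9207 + 1299 = 2958 bp
Sorted largest to smallest: 7117, 2958, 791 bp.

7117, 2958, 791 bp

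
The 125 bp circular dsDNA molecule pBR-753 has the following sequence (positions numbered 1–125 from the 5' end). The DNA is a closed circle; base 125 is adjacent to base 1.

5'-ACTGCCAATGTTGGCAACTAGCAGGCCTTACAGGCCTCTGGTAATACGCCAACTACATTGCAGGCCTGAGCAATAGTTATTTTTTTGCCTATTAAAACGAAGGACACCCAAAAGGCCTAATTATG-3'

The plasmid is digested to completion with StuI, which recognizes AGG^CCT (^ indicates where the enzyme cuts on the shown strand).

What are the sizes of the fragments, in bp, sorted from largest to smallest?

StuI sites (AGGCCT) start at positions 23, 32, 62, 113.
StuI cuts after base 3 of each site, so after positions 25, 34, 64, 115.
Circular molecule, 4 cuts → 4 fragments:
  26–34 → 9 bp
  35–64 → 30 bp
  65–115 → 51 bp
  116–125 then 1–25 → 10 + 25 = 35 bp
Sorted largest to smallest: 51, 35, 30, 9 bp.

51, 35, 30, 9 bp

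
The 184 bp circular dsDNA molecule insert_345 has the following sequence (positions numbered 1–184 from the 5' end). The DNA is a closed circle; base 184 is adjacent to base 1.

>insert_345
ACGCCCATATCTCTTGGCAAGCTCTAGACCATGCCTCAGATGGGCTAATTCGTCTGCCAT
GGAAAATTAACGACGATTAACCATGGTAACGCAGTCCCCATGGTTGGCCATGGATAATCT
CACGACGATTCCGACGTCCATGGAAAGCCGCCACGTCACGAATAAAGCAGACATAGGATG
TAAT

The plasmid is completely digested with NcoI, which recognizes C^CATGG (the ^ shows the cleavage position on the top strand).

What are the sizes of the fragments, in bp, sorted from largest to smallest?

NcoI sites (CCATGG) start at positions 57, 81, 98, 108, 138.
NcoI cuts after the first base of each site, so after positions 57, 81, 98, 108, 138.
Circular molecule, 5 cuts → 5 fragments:
  58–81 → 24 bp
  82–98 → 17 bp
  99–108 → 10 bp
  109–138 → 30 bp
  139–184 then 1–57 → 46 + 57 = 103 bp
Sorted largest to smallest: 103, 30, 24, 17, 10 bp.

103, 30, 24, 17, 10 bp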